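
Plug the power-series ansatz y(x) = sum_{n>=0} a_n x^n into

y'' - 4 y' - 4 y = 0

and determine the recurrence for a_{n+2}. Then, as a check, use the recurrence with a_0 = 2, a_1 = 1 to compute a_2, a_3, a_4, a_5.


Substitute y = sum_n a_n x^n.
y''(x) has coefficient (n+2)(n+1) a_{n+2} at x^n;
-4 y'(x) has coefficient -4 (n+1) a_{n+1} at x^n;
-4 y(x) has coefficient -4 a_n at x^n.
Matching x^n: (n+2)(n+1) a_{n+2} - 4 (n+1) a_{n+1} - 4 a_n = 0.
Thus a_{n+2} = [4 (n+1) a_{n+1} + 4 a_n] / ((n+1)(n+2)).

Check with a_0 = 2, a_1 = 1 (apply the recurrence for n = 0, 1, 2, 3): a_0 = 2, a_1 = 1, a_2 = 6, a_3 = 26/3, a_4 = 32/3, a_5 = 154/15.

a_(n+2) = [4 (n+1) a_(n+1) + 4 a_n] / ((n+1)(n+2)); check: a_0 = 2, a_1 = 1, a_2 = 6, a_3 = 26/3, a_4 = 32/3, a_5 = 154/15


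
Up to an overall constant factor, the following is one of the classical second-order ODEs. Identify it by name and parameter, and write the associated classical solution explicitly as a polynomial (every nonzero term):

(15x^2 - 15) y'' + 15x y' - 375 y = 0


All three coefficients share the factor -15; dividing through by -15 gives  (1 - x^2) y'' - x y' + 25 y = 0.
This matches the Chebyshev equation (1 - x^2) y'' - x y' + n^2 y = 0 (note the -x y' term, not -2x y') with n^2 = 25, so n = 5; the polynomial solution is T_5(x).
With y = sum_k a_k x^k, matching x^k gives (k+2)(k+1) a_{k+2} = (k^2 - n^2) a_k = (k - 5)(k + 5) a_k. The right side vanishes at k = 5, so the series with the parity of 5 terminates at degree 5.
Standard normalization: leading coefficient of T_n is 2^(n-1), so a_5 = 2^4 = 16. Work downward with a_k = (k+1)(k+2) a_{k+2} / ((k - 5)(k + 5)):
  a_3 = (4)(5)(16) / ((3 - 5)(3 + 5)) = 320/(-16) = -20
  a_1 = (2)(3)(-20) / ((1 - 5)(1 + 5)) = -120/(-24) = 5
Hence T_5(x) = 16 x^5 - 20 x^3 + 5 x.

T_5(x); series = 16 x^5 - 20 x^3 + 5 x


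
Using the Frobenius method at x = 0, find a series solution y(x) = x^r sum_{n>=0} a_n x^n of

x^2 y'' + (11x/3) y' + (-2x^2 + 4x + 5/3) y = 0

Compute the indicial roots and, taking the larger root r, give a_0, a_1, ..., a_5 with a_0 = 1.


Write in Frobenius form y'' + (p(x)/x) y' + (q(x)/x^2) y = 0:
  p(x) = 11/3,  q(x) = -2x^2 + 4x + 5/3.
Indicial equation: r(r-1) + (11/3) r + (5/3) = 0 -> roots r_1 = -1, r_2 = -5/3.
Take r = r_1 = -1. Let y(x) = x^r sum_{n>=0} a_n x^n with a_0 = 1.
Substitute y = x^r sum a_n x^n and match x^{r+n}. The recurrence is
  D(n) a_n + 4 a_{n-1} - 2 a_{n-2} = 0,  where D(n) = (r+n)(r+n-1) + (11/3)(r+n) + (5/3).
  a_n = [-4 a_{n-1} + 2 a_{n-2}] / D(n).
Since the indicial polynomial factors as (r - r_1)(r - r_2), D(n) = (r_1 + n - r_1)(r_1 + n - r_2) = n(n + 2/3).
Evaluating step by step (a_0 = 1):
  n = 1: D(1) = 1(1 + 2/3) = 5/3; numerator = -4(1) = -4; a_1 = (-4)/(5/3) = -12/5
  n = 2: D(2) = 2(2 + 2/3) = 16/3; numerator = -4(-12/5) + 2(1) = 58/5; a_2 = (58/5)/(16/3) = 87/40
  n = 3: D(3) = 3(3 + 2/3) = 11; numerator = -4(87/40) + 2(-12/5) = -27/2; a_3 = (-27/2)/(11) = -27/22
  n = 4: D(4) = 4(4 + 2/3) = 56/3; numerator = -4(-27/22) + 2(87/40) = 2037/220; a_4 = (2037/220)/(56/3) = 873/1760
  n = 5: D(5) = 5(5 + 2/3) = 85/3; numerator = -4(873/1760) + 2(-27/22) = -1953/440; a_5 = (-1953/440)/(85/3) = -5859/37400

r = -1; a_0 = 1; a_1 = -12/5; a_2 = 87/40; a_3 = -27/22; a_4 = 873/1760; a_5 = -5859/37400


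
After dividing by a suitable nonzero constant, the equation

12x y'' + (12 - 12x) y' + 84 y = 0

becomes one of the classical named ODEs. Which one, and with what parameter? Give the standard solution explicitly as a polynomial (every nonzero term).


All three coefficients share the factor 12; dividing through by 12 gives  x y'' + (1 - x) y' + 7 y = 0.
This matches the Laguerre equation x y'' + (1 - x) y' + n y = 0 with n = 7; the polynomial solution is L_7(x).
With y = sum_k a_k x^k, matching x^k gives (k+1)k a_{k+1} + (k+1) a_{k+1} - k a_k + n a_k = 0, i.e. (k+1)^2 a_{k+1} = (k - n) a_k = (k - 7) a_k. The right side vanishes at k = 7, so the series terminates at degree 7.
Standard normalization L_n(0) = 1 gives a_0 = 1. Work upward with a_{k+1} = (k - 7) a_k / (k+1)^2:
  a_1 = (0 - 7)(1) / 1^2 = -7/1 = -7
  a_2 = (1 - 7)(-7) / 2^2 = 42/4 = 21/2
  a_3 = (2 - 7)(21/2) / 3^2 = (-105/2)/9 = -35/6
  a_4 = (3 - 7)(-35/6) / 4^2 = (70/3)/16 = 35/24
  a_5 = (4 - 7)(35/24) / 5^2 = (-35/8)/25 = -7/40
  a_6 = (5 - 7)(-7/40) / 6^2 = (7/20)/36 = 7/720
  a_7 = (6 - 7)(7/720) / 7^2 = (-7/720)/49 = -1/5040
Hence L_7(x) = -x^7/5040 + 7 x^6/720 - 7 x^5/40 + 35 x^4/24 - 35 x^3/6 + 21 x^2/2 - 7 x + 1.

L_7(x); series = -x^7/5040 + 7 x^6/720 - 7 x^5/40 + 35 x^4/24 - 35 x^3/6 + 21 x^2/2 - 7 x + 1


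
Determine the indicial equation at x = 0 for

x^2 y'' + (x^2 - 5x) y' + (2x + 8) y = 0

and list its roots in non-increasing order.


Divide by x^2 to reach normal form y'' + P_1(x) y' + P_2(x) y = 0 with P_1(x) = 1 - 5/x and P_2(x) = 2/x + 8/x^2.
x = 0 is a singular point because the y'-coefficient 1 - 5/x has a pole at x = 0 and the y-coefficient 2/x + 8/x^2 has a pole at x = 0.
It is a regular singular point because x P_1(x) = p(x) = x - 5 and x^2 P_2(x) = q(x) = 2x + 8 are polynomials, hence analytic at x = 0.
p(0) = -5,  q(0) = 8.
Indicial equation: r(r-1) + p(0) r + q(0) = 0, i.e. r^2 + (p(0) - 1) r + q(0) = 0, i.e. r^2 - 6 r + 8 = 0.
Discriminant: (-6)^2 - 4(8) = 4, so r = (6 ± 2)/2.
Solving: r_1 = 4, r_2 = 2.

indicial: r^2 - 6 r + 8 = 0; roots r_1 = 4, r_2 = 2


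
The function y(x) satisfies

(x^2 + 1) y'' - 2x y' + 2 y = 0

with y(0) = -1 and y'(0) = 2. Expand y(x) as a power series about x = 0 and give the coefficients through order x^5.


Ansatz: y(x) = sum_{n>=0} a_n x^n, so y'(x) = sum_{n>=1} n a_n x^(n-1) and y''(x) = sum_{n>=2} n(n-1) a_n x^(n-2).
Substitute into P(x) y'' + Q(x) y' + R(x) y = 0 with P(x) = x^2 + 1, Q(x) = -2x, R(x) = 2, and match powers of x.
Initial conditions: a_0 = -1, a_1 = 2.
Setting the coefficient of each power of x to zero and solving order by order (substituting the coefficients already found):
  x^0: 2 a_2 + 2 a_0 = 0  ->  2 a_2 = -2 a_0 = 2  ->  a_2 = 1
  x^1: 6 a_3 = 0  ->  a_3 = 0
  x^2: 12 a_4 = 0  ->  a_4 = 0
  x^3: 20 a_5 + 2 a_3 = 0  ->  20 a_5 = -2 a_3 = 0  ->  a_5 = 0
Truncated series: y(x) = -1 + 2 x + x^2 + O(x^6).

a_0 = -1; a_1 = 2; a_2 = 1; a_3 = 0; a_4 = 0; a_5 = 0


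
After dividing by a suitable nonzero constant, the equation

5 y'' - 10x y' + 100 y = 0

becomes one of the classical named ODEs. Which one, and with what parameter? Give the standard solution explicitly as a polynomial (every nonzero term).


All three coefficients share the factor 5; dividing through by 5 gives  y'' - 2x y' + 20 y = 0.
This matches the Hermite equation y'' - 2x y' + 2n y = 0 with 2n = 20, so n = 10; the polynomial solution is H_10(x).
With y = sum_k a_k x^k, matching x^k gives (k+2)(k+1) a_{k+2} = 2(k - n) a_k = 2(k - 10) a_k. The right side vanishes at k = 10, so the series with the parity of 10 terminates at degree 10.
Standard normalization: leading coefficient of H_n is 2^n, so a_10 = 2^10 = 1024. Work downward with a_k = (k+1)(k+2) a_{k+2} / (2(k - n)):
  a_8 = (9)(10)(1024) / (2(8 - 10)) = 92160/(-4) = -23040
  a_6 = (7)(8)(-23040) / (2(6 - 10)) = -1290240/(-8) = 161280
  a_4 = (5)(6)(161280) / (2(4 - 10)) = 4838400/(-12) = -403200
  a_2 = (3)(4)(-403200) / (2(2 - 10)) = -4838400/(-16) = 302400
  a_0 = (1)(2)(302400) / (2(0 - 10)) = 604800/(-20) = -30240
Hence H_10(x) = 1024 x^10 - 23040 x^8 + 161280 x^6 - 403200 x^4 + 302400 x^2 - 30240.

H_10(x); series = 1024 x^10 - 23040 x^8 + 161280 x^6 - 403200 x^4 + 302400 x^2 - 30240


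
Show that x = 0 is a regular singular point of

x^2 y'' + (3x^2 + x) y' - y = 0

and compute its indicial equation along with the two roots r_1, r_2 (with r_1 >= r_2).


Divide by x^2 to reach normal form y'' + P_1(x) y' + P_2(x) y = 0 with P_1(x) = 3 + 1/x and P_2(x) = -1/x^2.
x = 0 is a singular point because the y'-coefficient 3 + 1/x has a pole at x = 0 and the y-coefficient -1/x^2 has a pole at x = 0.
It is a regular singular point because x P_1(x) = p(x) = 3x + 1 and x^2 P_2(x) = q(x) = -1 are polynomials, hence analytic at x = 0.
p(0) = 1,  q(0) = -1.
Indicial equation: r(r-1) + p(0) r + q(0) = 0, i.e. r^2 + (p(0) - 1) r + q(0) = 0, i.e. r^2 - 1 = 0.
Discriminant: (0)^2 - 4(-1) = 4, so r = (0 ± 2)/2.
Solving: r_1 = 1, r_2 = -1.

indicial: r^2 - 1 = 0; roots r_1 = 1, r_2 = -1


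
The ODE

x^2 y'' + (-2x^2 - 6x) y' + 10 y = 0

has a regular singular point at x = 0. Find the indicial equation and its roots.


Divide by x^2 to reach normal form y'' + P_1(x) y' + P_2(x) y = 0 with P_1(x) = -2 - 6/x and P_2(x) = 10/x^2.
x = 0 is a singular point because the y'-coefficient -2 - 6/x has a pole at x = 0 and the y-coefficient 10/x^2 has a pole at x = 0.
It is a regular singular point because x P_1(x) = p(x) = -2x - 6 and x^2 P_2(x) = q(x) = 10 are polynomials, hence analytic at x = 0.
p(0) = -6,  q(0) = 10.
Indicial equation: r(r-1) + p(0) r + q(0) = 0, i.e. r^2 + (p(0) - 1) r + q(0) = 0, i.e. r^2 - 7 r + 10 = 0.
Discriminant: (-7)^2 - 4(10) = 9, so r = (7 ± 3)/2.
Solving: r_1 = 5, r_2 = 2.

indicial: r^2 - 7 r + 10 = 0; roots r_1 = 5, r_2 = 2


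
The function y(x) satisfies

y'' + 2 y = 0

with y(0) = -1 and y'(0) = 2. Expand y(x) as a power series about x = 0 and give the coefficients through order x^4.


Ansatz: y(x) = sum_{n>=0} a_n x^n, so y'(x) = sum_{n>=1} n a_n x^(n-1) and y''(x) = sum_{n>=2} n(n-1) a_n x^(n-2).
Substitute into P(x) y'' + Q(x) y' + R(x) y = 0 with P(x) = 1, Q(x) = 0, R(x) = 2, and match powers of x.
Initial conditions: a_0 = -1, a_1 = 2.
Setting the coefficient of each power of x to zero and solving order by order (substituting the coefficients already found):
  x^0: 2 a_2 + 2 a_0 = 0  ->  2 a_2 = -2 a_0 = 2  ->  a_2 = 1
  x^1: 6 a_3 + 2 a_1 = 0  ->  6 a_3 = -2 a_1 = -4  ->  a_3 = -2/3
  x^2: 12 a_4 + 2 a_2 = 0  ->  12 a_4 = -2 a_2 = -2  ->  a_4 = -1/6
Truncated series: y(x) = -1 + 2 x + x^2 - (2/3) x^3 - (1/6) x^4 + O(x^5).

a_0 = -1; a_1 = 2; a_2 = 1; a_3 = -2/3; a_4 = -1/6


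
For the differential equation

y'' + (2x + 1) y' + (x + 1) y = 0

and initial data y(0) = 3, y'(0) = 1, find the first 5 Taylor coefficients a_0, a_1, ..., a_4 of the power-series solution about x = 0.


Ansatz: y(x) = sum_{n>=0} a_n x^n, so y'(x) = sum_{n>=1} n a_n x^(n-1) and y''(x) = sum_{n>=2} n(n-1) a_n x^(n-2).
Substitute into P(x) y'' + Q(x) y' + R(x) y = 0 with P(x) = 1, Q(x) = 2x + 1, R(x) = x + 1, and match powers of x.
Initial conditions: a_0 = 3, a_1 = 1.
Setting the coefficient of each power of x to zero and solving order by order (substituting the coefficients already found):
  x^0: 2 a_2 + a_1 + a_0 = 0  ->  2 a_2 = -a_1 - a_0 = -4  ->  a_2 = -2
  x^1: 6 a_3 + 2 a_2 + 3 a_1 + a_0 = 0  ->  6 a_3 = -2 a_2 - 3 a_1 - a_0 = -2  ->  a_3 = -1/3
  x^2: 12 a_4 + 3 a_3 + 5 a_2 + a_1 = 0  ->  12 a_4 = -3 a_3 - 5 a_2 - a_1 = 10  ->  a_4 = 5/6
Truncated series: y(x) = 3 + x - 2 x^2 - (1/3) x^3 + (5/6) x^4 + O(x^5).

a_0 = 3; a_1 = 1; a_2 = -2; a_3 = -1/3; a_4 = 5/6


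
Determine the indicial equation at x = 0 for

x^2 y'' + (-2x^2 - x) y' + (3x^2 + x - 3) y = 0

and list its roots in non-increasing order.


Divide by x^2 to reach normal form y'' + P_1(x) y' + P_2(x) y = 0 with P_1(x) = -2 - 1/x and P_2(x) = 3 + 1/x - 3/x^2.
x = 0 is a singular point because the y'-coefficient -2 - 1/x has a pole at x = 0 and the y-coefficient 3 + 1/x - 3/x^2 has a pole at x = 0.
It is a regular singular point because x P_1(x) = p(x) = -2x - 1 and x^2 P_2(x) = q(x) = 3x^2 + x - 3 are polynomials, hence analytic at x = 0.
p(0) = -1,  q(0) = -3.
Indicial equation: r(r-1) + p(0) r + q(0) = 0, i.e. r^2 + (p(0) - 1) r + q(0) = 0, i.e. r^2 - 2 r - 3 = 0.
Discriminant: (-2)^2 - 4(-3) = 16, so r = (2 ± 4)/2.
Solving: r_1 = 3, r_2 = -1.

indicial: r^2 - 2 r - 3 = 0; roots r_1 = 3, r_2 = -1


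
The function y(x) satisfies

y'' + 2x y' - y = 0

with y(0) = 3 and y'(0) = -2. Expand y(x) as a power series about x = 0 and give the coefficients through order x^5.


Ansatz: y(x) = sum_{n>=0} a_n x^n, so y'(x) = sum_{n>=1} n a_n x^(n-1) and y''(x) = sum_{n>=2} n(n-1) a_n x^(n-2).
Substitute into P(x) y'' + Q(x) y' + R(x) y = 0 with P(x) = 1, Q(x) = 2x, R(x) = -1, and match powers of x.
Initial conditions: a_0 = 3, a_1 = -2.
Setting the coefficient of each power of x to zero and solving order by order (substituting the coefficients already found):
  x^0: 2 a_2 - a_0 = 0  ->  2 a_2 = a_0 = 3  ->  a_2 = 3/2
  x^1: 6 a_3 + a_1 = 0  ->  6 a_3 = -a_1 = 2  ->  a_3 = 1/3
  x^2: 12 a_4 + 3 a_2 = 0  ->  12 a_4 = -3 a_2 = -9/2  ->  a_4 = -3/8
  x^3: 20 a_5 + 5 a_3 = 0  ->  20 a_5 = -5 a_3 = -5/3  ->  a_5 = -1/12
Truncated series: y(x) = 3 - 2 x + (3/2) x^2 + (1/3) x^3 - (3/8) x^4 - (1/12) x^5 + O(x^6).

a_0 = 3; a_1 = -2; a_2 = 3/2; a_3 = 1/3; a_4 = -3/8; a_5 = -1/12


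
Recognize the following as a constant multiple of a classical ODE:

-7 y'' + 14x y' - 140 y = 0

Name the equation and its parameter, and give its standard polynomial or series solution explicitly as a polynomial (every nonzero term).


All three coefficients share the factor -7; dividing through by -7 gives  y'' - 2x y' + 20 y = 0.
This matches the Hermite equation y'' - 2x y' + 2n y = 0 with 2n = 20, so n = 10; the polynomial solution is H_10(x).
With y = sum_k a_k x^k, matching x^k gives (k+2)(k+1) a_{k+2} = 2(k - n) a_k = 2(k - 10) a_k. The right side vanishes at k = 10, so the series with the parity of 10 terminates at degree 10.
Standard normalization: leading coefficient of H_n is 2^n, so a_10 = 2^10 = 1024. Work downward with a_k = (k+1)(k+2) a_{k+2} / (2(k - n)):
  a_8 = (9)(10)(1024) / (2(8 - 10)) = 92160/(-4) = -23040
  a_6 = (7)(8)(-23040) / (2(6 - 10)) = -1290240/(-8) = 161280
  a_4 = (5)(6)(161280) / (2(4 - 10)) = 4838400/(-12) = -403200
  a_2 = (3)(4)(-403200) / (2(2 - 10)) = -4838400/(-16) = 302400
  a_0 = (1)(2)(302400) / (2(0 - 10)) = 604800/(-20) = -30240
Hence H_10(x) = 1024 x^10 - 23040 x^8 + 161280 x^6 - 403200 x^4 + 302400 x^2 - 30240.

H_10(x); series = 1024 x^10 - 23040 x^8 + 161280 x^6 - 403200 x^4 + 302400 x^2 - 30240


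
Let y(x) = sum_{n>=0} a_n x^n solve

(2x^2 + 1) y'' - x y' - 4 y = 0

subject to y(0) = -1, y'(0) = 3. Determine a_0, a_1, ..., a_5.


Ansatz: y(x) = sum_{n>=0} a_n x^n, so y'(x) = sum_{n>=1} n a_n x^(n-1) and y''(x) = sum_{n>=2} n(n-1) a_n x^(n-2).
Substitute into P(x) y'' + Q(x) y' + R(x) y = 0 with P(x) = 2x^2 + 1, Q(x) = -x, R(x) = -4, and match powers of x.
Initial conditions: a_0 = -1, a_1 = 3.
Setting the coefficient of each power of x to zero and solving order by order (substituting the coefficients already found):
  x^0: 2 a_2 - 4 a_0 = 0  ->  2 a_2 = 4 a_0 = -4  ->  a_2 = -2
  x^1: 6 a_3 - 5 a_1 = 0  ->  6 a_3 = 5 a_1 = 15  ->  a_3 = 5/2
  x^2: 12 a_4 - 2 a_2 = 0  ->  12 a_4 = 2 a_2 = -4  ->  a_4 = -1/3
  x^3: 20 a_5 + 5 a_3 = 0  ->  20 a_5 = -5 a_3 = -25/2  ->  a_5 = -5/8
Truncated series: y(x) = -1 + 3 x - 2 x^2 + (5/2) x^3 - (1/3) x^4 - (5/8) x^5 + O(x^6).

a_0 = -1; a_1 = 3; a_2 = -2; a_3 = 5/2; a_4 = -1/3; a_5 = -5/8


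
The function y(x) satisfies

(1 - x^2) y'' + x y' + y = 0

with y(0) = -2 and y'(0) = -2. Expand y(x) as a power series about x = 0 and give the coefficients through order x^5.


Ansatz: y(x) = sum_{n>=0} a_n x^n, so y'(x) = sum_{n>=1} n a_n x^(n-1) and y''(x) = sum_{n>=2} n(n-1) a_n x^(n-2).
Substitute into P(x) y'' + Q(x) y' + R(x) y = 0 with P(x) = 1 - x^2, Q(x) = x, R(x) = 1, and match powers of x.
Initial conditions: a_0 = -2, a_1 = -2.
Setting the coefficient of each power of x to zero and solving order by order (substituting the coefficients already found):
  x^0: 2 a_2 + a_0 = 0  ->  2 a_2 = -a_0 = 2  ->  a_2 = 1
  x^1: 6 a_3 + 2 a_1 = 0  ->  6 a_3 = -2 a_1 = 4  ->  a_3 = 2/3
  x^2: 12 a_4 + a_2 = 0  ->  12 a_4 = -a_2 = -1  ->  a_4 = -1/12
  x^3: 20 a_5 - 2 a_3 = 0  ->  20 a_5 = 2 a_3 = 4/3  ->  a_5 = 1/15
Truncated series: y(x) = -2 - 2 x + x^2 + (2/3) x^3 - (1/12) x^4 + (1/15) x^5 + O(x^6).

a_0 = -2; a_1 = -2; a_2 = 1; a_3 = 2/3; a_4 = -1/12; a_5 = 1/15


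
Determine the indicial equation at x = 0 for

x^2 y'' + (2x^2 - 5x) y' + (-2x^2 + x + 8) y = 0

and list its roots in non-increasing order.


Divide by x^2 to reach normal form y'' + P_1(x) y' + P_2(x) y = 0 with P_1(x) = 2 - 5/x and P_2(x) = -2 + 1/x + 8/x^2.
x = 0 is a singular point because the y'-coefficient 2 - 5/x has a pole at x = 0 and the y-coefficient -2 + 1/x + 8/x^2 has a pole at x = 0.
It is a regular singular point because x P_1(x) = p(x) = 2x - 5 and x^2 P_2(x) = q(x) = -2x^2 + x + 8 are polynomials, hence analytic at x = 0.
p(0) = -5,  q(0) = 8.
Indicial equation: r(r-1) + p(0) r + q(0) = 0, i.e. r^2 + (p(0) - 1) r + q(0) = 0, i.e. r^2 - 6 r + 8 = 0.
Discriminant: (-6)^2 - 4(8) = 4, so r = (6 ± 2)/2.
Solving: r_1 = 4, r_2 = 2.

indicial: r^2 - 6 r + 8 = 0; roots r_1 = 4, r_2 = 2


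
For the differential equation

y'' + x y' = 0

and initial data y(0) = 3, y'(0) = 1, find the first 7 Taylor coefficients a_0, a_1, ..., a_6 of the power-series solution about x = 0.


Ansatz: y(x) = sum_{n>=0} a_n x^n, so y'(x) = sum_{n>=1} n a_n x^(n-1) and y''(x) = sum_{n>=2} n(n-1) a_n x^(n-2).
Substitute into P(x) y'' + Q(x) y' + R(x) y = 0 with P(x) = 1, Q(x) = x, R(x) = 0, and match powers of x.
Initial conditions: a_0 = 3, a_1 = 1.
Setting the coefficient of each power of x to zero and solving order by order (substituting the coefficients already found):
  x^0: 2 a_2 = 0  ->  a_2 = 0
  x^1: 6 a_3 + a_1 = 0  ->  6 a_3 = -a_1 = -1  ->  a_3 = -1/6
  x^2: 12 a_4 + 2 a_2 = 0  ->  12 a_4 = -2 a_2 = 0  ->  a_4 = 0
  x^3: 20 a_5 + 3 a_3 = 0  ->  20 a_5 = -3 a_3 = 1/2  ->  a_5 = 1/40
  x^4: 30 a_6 + 4 a_4 = 0  ->  30 a_6 = -4 a_4 = 0  ->  a_6 = 0
Truncated series: y(x) = 3 + x - (1/6) x^3 + (1/40) x^5 + O(x^7).

a_0 = 3; a_1 = 1; a_2 = 0; a_3 = -1/6; a_4 = 0; a_5 = 1/40; a_6 = 0


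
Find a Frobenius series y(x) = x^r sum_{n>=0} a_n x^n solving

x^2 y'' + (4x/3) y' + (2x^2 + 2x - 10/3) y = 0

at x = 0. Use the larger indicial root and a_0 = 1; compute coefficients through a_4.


Write in Frobenius form y'' + (p(x)/x) y' + (q(x)/x^2) y = 0:
  p(x) = 4/3,  q(x) = 2x^2 + 2x - 10/3.
Indicial equation: r(r-1) + (4/3) r + (-10/3) = 0 -> roots r_1 = 5/3, r_2 = -2.
Take r = r_1 = 5/3. Let y(x) = x^r sum_{n>=0} a_n x^n with a_0 = 1.
Substitute y = x^r sum a_n x^n and match x^{r+n}. The recurrence is
  D(n) a_n + 2 a_{n-1} + 2 a_{n-2} = 0,  where D(n) = (r+n)(r+n-1) + (4/3)(r+n) + (-10/3).
  a_n = [-2 a_{n-1} - 2 a_{n-2}] / D(n).
Since the indicial polynomial factors as (r - r_1)(r - r_2), D(n) = (r_1 + n - r_1)(r_1 + n - r_2) = n(n + 11/3).
Evaluating step by step (a_0 = 1):
  n = 1: D(1) = 1(1 + 11/3) = 14/3; numerator = -2(1) = -2; a_1 = (-2)/(14/3) = -3/7
  n = 2: D(2) = 2(2 + 11/3) = 34/3; numerator = -2(-3/7) - 2(1) = -8/7; a_2 = (-8/7)/(34/3) = -12/119
  n = 3: D(3) = 3(3 + 11/3) = 20; numerator = -2(-12/119) - 2(-3/7) = 18/17; a_3 = (18/17)/(20) = 9/170
  n = 4: D(4) = 4(4 + 11/3) = 92/3; numerator = -2(9/170) - 2(-12/119) = 57/595; a_4 = (57/595)/(92/3) = 171/54740

r = 5/3; a_0 = 1; a_1 = -3/7; a_2 = -12/119; a_3 = 9/170; a_4 = 171/54740


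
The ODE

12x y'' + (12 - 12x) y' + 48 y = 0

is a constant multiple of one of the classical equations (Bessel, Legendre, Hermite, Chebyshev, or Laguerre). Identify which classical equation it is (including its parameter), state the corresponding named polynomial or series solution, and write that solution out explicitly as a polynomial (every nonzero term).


All three coefficients share the factor 12; dividing through by 12 gives  x y'' + (1 - x) y' + 4 y = 0.
This matches the Laguerre equation x y'' + (1 - x) y' + n y = 0 with n = 4; the polynomial solution is L_4(x).
With y = sum_k a_k x^k, matching x^k gives (k+1)k a_{k+1} + (k+1) a_{k+1} - k a_k + n a_k = 0, i.e. (k+1)^2 a_{k+1} = (k - n) a_k = (k - 4) a_k. The right side vanishes at k = 4, so the series terminates at degree 4.
Standard normalization L_n(0) = 1 gives a_0 = 1. Work upward with a_{k+1} = (k - 4) a_k / (k+1)^2:
  a_1 = (0 - 4)(1) / 1^2 = -4/1 = -4
  a_2 = (1 - 4)(-4) / 2^2 = 12/4 = 3
  a_3 = (2 - 4)(3) / 3^2 = -6/9 = -2/3
  a_4 = (3 - 4)(-2/3) / 4^2 = (2/3)/16 = 1/24
Hence L_4(x) = x^4/24 - 2 x^3/3 + 3 x^2 - 4 x + 1.

L_4(x); series = x^4/24 - 2 x^3/3 + 3 x^2 - 4 x + 1


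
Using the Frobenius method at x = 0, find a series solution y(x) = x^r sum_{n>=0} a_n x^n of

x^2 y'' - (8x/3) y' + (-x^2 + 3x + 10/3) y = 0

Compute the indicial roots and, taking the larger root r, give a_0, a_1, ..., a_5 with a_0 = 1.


Write in Frobenius form y'' + (p(x)/x) y' + (q(x)/x^2) y = 0:
  p(x) = -8/3,  q(x) = -x^2 + 3x + 10/3.
Indicial equation: r(r-1) + (-8/3) r + (10/3) = 0 -> roots r_1 = 2, r_2 = 5/3.
Take r = r_1 = 2. Let y(x) = x^r sum_{n>=0} a_n x^n with a_0 = 1.
Substitute y = x^r sum a_n x^n and match x^{r+n}. The recurrence is
  D(n) a_n + 3 a_{n-1} - 1 a_{n-2} = 0,  where D(n) = (r+n)(r+n-1) + (-8/3)(r+n) + (10/3).
  a_n = [-3 a_{n-1} + 1 a_{n-2}] / D(n).
Since the indicial polynomial factors as (r - r_1)(r - r_2), D(n) = (r_1 + n - r_1)(r_1 + n - r_2) = n(n + 1/3).
Evaluating step by step (a_0 = 1):
  n = 1: D(1) = 1(1 + 1/3) = 4/3; numerator = -3(1) = -3; a_1 = (-3)/(4/3) = -9/4
  n = 2: D(2) = 2(2 + 1/3) = 14/3; numerator = -3(-9/4) + 1(1) = 31/4; a_2 = (31/4)/(14/3) = 93/56
  n = 3: D(3) = 3(3 + 1/3) = 10; numerator = -3(93/56) + 1(-9/4) = -405/56; a_3 = (-405/56)/(10) = -81/112
  n = 4: D(4) = 4(4 + 1/3) = 52/3; numerator = -3(-81/112) + 1(93/56) = 429/112; a_4 = (429/112)/(52/3) = 99/448
  n = 5: D(5) = 5(5 + 1/3) = 80/3; numerator = -3(99/448) + 1(-81/112) = -621/448; a_5 = (-621/448)/(80/3) = -1863/35840

r = 2; a_0 = 1; a_1 = -9/4; a_2 = 93/56; a_3 = -81/112; a_4 = 99/448; a_5 = -1863/35840


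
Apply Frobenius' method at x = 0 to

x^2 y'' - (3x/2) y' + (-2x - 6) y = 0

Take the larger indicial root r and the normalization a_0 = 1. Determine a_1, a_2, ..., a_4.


Write in Frobenius form y'' + (p(x)/x) y' + (q(x)/x^2) y = 0:
  p(x) = -3/2,  q(x) = -2x - 6.
Indicial equation: r(r-1) + (-3/2) r + (-6) = 0 -> roots r_1 = 4, r_2 = -3/2.
Take r = r_1 = 4. Let y(x) = x^r sum_{n>=0} a_n x^n with a_0 = 1.
Substitute y = x^r sum a_n x^n and match x^{r+n}. The recurrence is
  D(n) a_n - 2 a_{n-1} = 0,  where D(n) = (r+n)(r+n-1) + (-3/2)(r+n) + (-6).
  a_n = 2 / D(n) * a_{n-1}.
Since the indicial polynomial factors as (r - r_1)(r - r_2), D(n) = (r_1 + n - r_1)(r_1 + n - r_2) = n(n + 11/2).
Evaluating step by step (a_0 = 1):
  n = 1: D(1) = 1(1 + 11/2) = 13/2; numerator = 2(1) = 2; a_1 = (2)/(13/2) = 4/13
  n = 2: D(2) = 2(2 + 11/2) = 15; numerator = 2(4/13) = 8/13; a_2 = (8/13)/(15) = 8/195
  n = 3: D(3) = 3(3 + 11/2) = 51/2; numerator = 2(8/195) = 16/195; a_3 = (16/195)/(51/2) = 32/9945
  n = 4: D(4) = 4(4 + 11/2) = 38; numerator = 2(32/9945) = 64/9945; a_4 = (64/9945)/(38) = 32/188955

r = 4; a_0 = 1; a_1 = 4/13; a_2 = 8/195; a_3 = 32/9945; a_4 = 32/188955


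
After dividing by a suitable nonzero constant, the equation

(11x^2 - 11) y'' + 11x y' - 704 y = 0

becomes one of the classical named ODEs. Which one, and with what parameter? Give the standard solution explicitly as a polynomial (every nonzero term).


All three coefficients share the factor -11; dividing through by -11 gives  (1 - x^2) y'' - x y' + 64 y = 0.
This matches the Chebyshev equation (1 - x^2) y'' - x y' + n^2 y = 0 (note the -x y' term, not -2x y') with n^2 = 64, so n = 8; the polynomial solution is T_8(x).
With y = sum_k a_k x^k, matching x^k gives (k+2)(k+1) a_{k+2} = (k^2 - n^2) a_k = (k - 8)(k + 8) a_k. The right side vanishes at k = 8, so the series with the parity of 8 terminates at degree 8.
Standard normalization: leading coefficient of T_n is 2^(n-1), so a_8 = 2^7 = 128. Work downward with a_k = (k+1)(k+2) a_{k+2} / ((k - 8)(k + 8)):
  a_6 = (7)(8)(128) / ((6 - 8)(6 + 8)) = 7168/(-28) = -256
  a_4 = (5)(6)(-256) / ((4 - 8)(4 + 8)) = -7680/(-48) = 160
  a_2 = (3)(4)(160) / ((2 - 8)(2 + 8)) = 1920/(-60) = -32
  a_0 = (1)(2)(-32) / ((0 - 8)(0 + 8)) = -64/(-64) = 1
Hence T_8(x) = 128 x^8 - 256 x^6 + 160 x^4 - 32 x^2 + 1.

T_8(x); series = 128 x^8 - 256 x^6 + 160 x^4 - 32 x^2 + 1


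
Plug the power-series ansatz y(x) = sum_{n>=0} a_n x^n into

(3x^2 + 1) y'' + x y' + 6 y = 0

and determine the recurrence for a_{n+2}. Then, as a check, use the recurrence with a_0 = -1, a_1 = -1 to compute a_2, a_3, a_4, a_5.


Substitute y = sum_n a_n x^n.
(1 + 3 x^2) y'' contributes (n+2)(n+1) a_{n+2} + 3 n(n-1) a_n at x^n.
x y'(x) contributes n a_n at x^n.
6 y(x) contributes 6 a_n at x^n.
Matching x^n: (n+2)(n+1) a_{n+2} + (3 n(n-1) + n + 6) a_n = 0.
Thus a_{n+2} = (-3 n(n-1) - n - 6) / ((n+1)(n+2)) * a_n.

Check with a_0 = -1, a_1 = -1 (apply the recurrence for n = 0, 1, 2, 3): a_0 = -1, a_1 = -1, a_2 = 3, a_3 = 7/6, a_4 = -7/2, a_5 = -63/40.

a_(n+2) = (-3 n(n-1) - n - 6) / ((n+1)(n+2)) * a_n; check: a_0 = -1, a_1 = -1, a_2 = 3, a_3 = 7/6, a_4 = -7/2, a_5 = -63/40


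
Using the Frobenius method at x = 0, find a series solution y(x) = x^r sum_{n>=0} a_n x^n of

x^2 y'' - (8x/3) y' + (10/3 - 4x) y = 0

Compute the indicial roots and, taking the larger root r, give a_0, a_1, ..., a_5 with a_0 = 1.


Write in Frobenius form y'' + (p(x)/x) y' + (q(x)/x^2) y = 0:
  p(x) = -8/3,  q(x) = 10/3 - 4x.
Indicial equation: r(r-1) + (-8/3) r + (10/3) = 0 -> roots r_1 = 2, r_2 = 5/3.
Take r = r_1 = 2. Let y(x) = x^r sum_{n>=0} a_n x^n with a_0 = 1.
Substitute y = x^r sum a_n x^n and match x^{r+n}. The recurrence is
  D(n) a_n - 4 a_{n-1} = 0,  where D(n) = (r+n)(r+n-1) + (-8/3)(r+n) + (10/3).
  a_n = 4 / D(n) * a_{n-1}.
Since the indicial polynomial factors as (r - r_1)(r - r_2), D(n) = (r_1 + n - r_1)(r_1 + n - r_2) = n(n + 1/3).
Evaluating step by step (a_0 = 1):
  n = 1: D(1) = 1(1 + 1/3) = 4/3; numerator = 4(1) = 4; a_1 = (4)/(4/3) = 3
  n = 2: D(2) = 2(2 + 1/3) = 14/3; numerator = 4(3) = 12; a_2 = (12)/(14/3) = 18/7
  n = 3: D(3) = 3(3 + 1/3) = 10; numerator = 4(18/7) = 72/7; a_3 = (72/7)/(10) = 36/35
  n = 4: D(4) = 4(4 + 1/3) = 52/3; numerator = 4(36/35) = 144/35; a_4 = (144/35)/(52/3) = 108/455
  n = 5: D(5) = 5(5 + 1/3) = 80/3; numerator = 4(108/455) = 432/455; a_5 = (432/455)/(80/3) = 81/2275

r = 2; a_0 = 1; a_1 = 3; a_2 = 18/7; a_3 = 36/35; a_4 = 108/455; a_5 = 81/2275


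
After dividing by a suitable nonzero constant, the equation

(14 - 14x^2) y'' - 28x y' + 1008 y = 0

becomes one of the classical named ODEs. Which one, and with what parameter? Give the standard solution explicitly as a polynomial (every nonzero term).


All three coefficients share the factor 14; dividing through by 14 gives  (1 - x^2) y'' - 2x y' + 72 y = 0.
This matches the Legendre equation (1 - x^2) y'' - 2x y' + n(n+1) y = 0 (note the -2x y' term) with n(n+1) = 72, so n = 8; the polynomial solution is P_8(x).
With y = sum_k a_k x^k, matching x^k gives (k+2)(k+1) a_{k+2} = [k(k+1) - n(n+1)] a_k = (k - 8)(k + 9) a_k. The right side vanishes at k = 8, so the series with the parity of 8 terminates at degree 8.
Standard normalization (P_n(1) = 1): leading coefficient (2n)!/(2^n (n!)^2) = 20922789888000/(256*1625702400) = 6435/128, so a_8 = 6435/128. Work downward with a_k = (k+1)(k+2) a_{k+2} / ((k - 8)(k + 9)):
  a_6 = (7)(8)(6435/128) / ((6 - 8)(6 + 9)) = (45045/16)/(-30) = -3003/32
  a_4 = (5)(6)(-3003/32) / ((4 - 8)(4 + 9)) = (-45045/16)/(-52) = 3465/64
  a_2 = (3)(4)(3465/64) / ((2 - 8)(2 + 9)) = (10395/16)/(-66) = -315/32
  a_0 = (1)(2)(-315/32) / ((0 - 8)(0 + 9)) = (-315/16)/(-72) = 35/128
Hence P_8(x) = 6435 x^8/128 - 3003 x^6/32 + 3465 x^4/64 - 315 x^2/32 + 35/128.

P_8(x); series = 6435 x^8/128 - 3003 x^6/32 + 3465 x^4/64 - 315 x^2/32 + 35/128


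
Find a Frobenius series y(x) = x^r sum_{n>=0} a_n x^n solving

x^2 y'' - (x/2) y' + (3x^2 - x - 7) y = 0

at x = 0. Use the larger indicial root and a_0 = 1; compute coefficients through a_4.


Write in Frobenius form y'' + (p(x)/x) y' + (q(x)/x^2) y = 0:
  p(x) = -1/2,  q(x) = 3x^2 - x - 7.
Indicial equation: r(r-1) + (-1/2) r + (-7) = 0 -> roots r_1 = 7/2, r_2 = -2.
Take r = r_1 = 7/2. Let y(x) = x^r sum_{n>=0} a_n x^n with a_0 = 1.
Substitute y = x^r sum a_n x^n and match x^{r+n}. The recurrence is
  D(n) a_n - 1 a_{n-1} + 3 a_{n-2} = 0,  where D(n) = (r+n)(r+n-1) + (-1/2)(r+n) + (-7).
  a_n = [1 a_{n-1} - 3 a_{n-2}] / D(n).
Since the indicial polynomial factors as (r - r_1)(r - r_2), D(n) = (r_1 + n - r_1)(r_1 + n - r_2) = n(n + 11/2).
Evaluating step by step (a_0 = 1):
  n = 1: D(1) = 1(1 + 11/2) = 13/2; numerator = 1(1) = 1; a_1 = (1)/(13/2) = 2/13
  n = 2: D(2) = 2(2 + 11/2) = 15; numerator = 1(2/13) - 3(1) = -37/13; a_2 = (-37/13)/(15) = -37/195
  n = 3: D(3) = 3(3 + 11/2) = 51/2; numerator = 1(-37/195) - 3(2/13) = -127/195; a_3 = (-127/195)/(51/2) = -254/9945
  n = 4: D(4) = 4(4 + 11/2) = 38; numerator = 1(-254/9945) - 3(-37/195) = 5407/9945; a_4 = (5407/9945)/(38) = 5407/377910

r = 7/2; a_0 = 1; a_1 = 2/13; a_2 = -37/195; a_3 = -254/9945; a_4 = 5407/377910


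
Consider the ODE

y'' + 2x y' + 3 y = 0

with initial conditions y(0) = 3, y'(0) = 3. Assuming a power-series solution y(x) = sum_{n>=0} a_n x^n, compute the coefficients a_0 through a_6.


Ansatz: y(x) = sum_{n>=0} a_n x^n, so y'(x) = sum_{n>=1} n a_n x^(n-1) and y''(x) = sum_{n>=2} n(n-1) a_n x^(n-2).
Substitute into P(x) y'' + Q(x) y' + R(x) y = 0 with P(x) = 1, Q(x) = 2x, R(x) = 3, and match powers of x.
Initial conditions: a_0 = 3, a_1 = 3.
Setting the coefficient of each power of x to zero and solving order by order (substituting the coefficients already found):
  x^0: 2 a_2 + 3 a_0 = 0  ->  2 a_2 = -3 a_0 = -9  ->  a_2 = -9/2
  x^1: 6 a_3 + 5 a_1 = 0  ->  6 a_3 = -5 a_1 = -15  ->  a_3 = -5/2
  x^2: 12 a_4 + 7 a_2 = 0  ->  12 a_4 = -7 a_2 = 63/2  ->  a_4 = 21/8
  x^3: 20 a_5 + 9 a_3 = 0  ->  20 a_5 = -9 a_3 = 45/2  ->  a_5 = 9/8
  x^4: 30 a_6 + 11 a_4 = 0  ->  30 a_6 = -11 a_4 = -231/8  ->  a_6 = -77/80
Truncated series: y(x) = 3 + 3 x - (9/2) x^2 - (5/2) x^3 + (21/8) x^4 + (9/8) x^5 - (77/80) x^6 + O(x^7).

a_0 = 3; a_1 = 3; a_2 = -9/2; a_3 = -5/2; a_4 = 21/8; a_5 = 9/8; a_6 = -77/80


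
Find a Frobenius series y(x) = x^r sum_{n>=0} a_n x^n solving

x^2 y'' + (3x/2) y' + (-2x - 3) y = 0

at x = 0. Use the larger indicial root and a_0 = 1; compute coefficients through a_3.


Write in Frobenius form y'' + (p(x)/x) y' + (q(x)/x^2) y = 0:
  p(x) = 3/2,  q(x) = -2x - 3.
Indicial equation: r(r-1) + (3/2) r + (-3) = 0 -> roots r_1 = 3/2, r_2 = -2.
Take r = r_1 = 3/2. Let y(x) = x^r sum_{n>=0} a_n x^n with a_0 = 1.
Substitute y = x^r sum a_n x^n and match x^{r+n}. The recurrence is
  D(n) a_n - 2 a_{n-1} = 0,  where D(n) = (r+n)(r+n-1) + (3/2)(r+n) + (-3).
  a_n = 2 / D(n) * a_{n-1}.
Since the indicial polynomial factors as (r - r_1)(r - r_2), D(n) = (r_1 + n - r_1)(r_1 + n - r_2) = n(n + 7/2).
Evaluating step by step (a_0 = 1):
  n = 1: D(1) = 1(1 + 7/2) = 9/2; numerator = 2(1) = 2; a_1 = (2)/(9/2) = 4/9
  n = 2: D(2) = 2(2 + 7/2) = 11; numerator = 2(4/9) = 8/9; a_2 = (8/9)/(11) = 8/99
  n = 3: D(3) = 3(3 + 7/2) = 39/2; numerator = 2(8/99) = 16/99; a_3 = (16/99)/(39/2) = 32/3861

r = 3/2; a_0 = 1; a_1 = 4/9; a_2 = 8/99; a_3 = 32/3861


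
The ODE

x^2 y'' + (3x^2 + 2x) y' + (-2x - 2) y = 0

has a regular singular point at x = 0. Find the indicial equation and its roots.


Divide by x^2 to reach normal form y'' + P_1(x) y' + P_2(x) y = 0 with P_1(x) = 3 + 2/x and P_2(x) = -2/x - 2/x^2.
x = 0 is a singular point because the y'-coefficient 3 + 2/x has a pole at x = 0 and the y-coefficient -2/x - 2/x^2 has a pole at x = 0.
It is a regular singular point because x P_1(x) = p(x) = 3x + 2 and x^2 P_2(x) = q(x) = -2x - 2 are polynomials, hence analytic at x = 0.
p(0) = 2,  q(0) = -2.
Indicial equation: r(r-1) + p(0) r + q(0) = 0, i.e. r^2 + (p(0) - 1) r + q(0) = 0, i.e. r^2 + 1 r - 2 = 0.
Discriminant: (1)^2 - 4(-2) = 9, so r = (-1 ± 3)/2.
Solving: r_1 = 1, r_2 = -2.

indicial: r^2 + 1 r - 2 = 0; roots r_1 = 1, r_2 = -2


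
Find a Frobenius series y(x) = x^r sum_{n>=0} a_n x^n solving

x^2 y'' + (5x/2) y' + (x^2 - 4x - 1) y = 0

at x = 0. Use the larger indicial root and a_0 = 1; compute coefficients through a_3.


Write in Frobenius form y'' + (p(x)/x) y' + (q(x)/x^2) y = 0:
  p(x) = 5/2,  q(x) = x^2 - 4x - 1.
Indicial equation: r(r-1) + (5/2) r + (-1) = 0 -> roots r_1 = 1/2, r_2 = -2.
Take r = r_1 = 1/2. Let y(x) = x^r sum_{n>=0} a_n x^n with a_0 = 1.
Substitute y = x^r sum a_n x^n and match x^{r+n}. The recurrence is
  D(n) a_n - 4 a_{n-1} + 1 a_{n-2} = 0,  where D(n) = (r+n)(r+n-1) + (5/2)(r+n) + (-1).
  a_n = [4 a_{n-1} - 1 a_{n-2}] / D(n).
Since the indicial polynomial factors as (r - r_1)(r - r_2), D(n) = (r_1 + n - r_1)(r_1 + n - r_2) = n(n + 5/2).
Evaluating step by step (a_0 = 1):
  n = 1: D(1) = 1(1 + 5/2) = 7/2; numerator = 4(1) = 4; a_1 = (4)/(7/2) = 8/7
  n = 2: D(2) = 2(2 + 5/2) = 9; numerator = 4(8/7) - 1(1) = 25/7; a_2 = (25/7)/(9) = 25/63
  n = 3: D(3) = 3(3 + 5/2) = 33/2; numerator = 4(25/63) - 1(8/7) = 4/9; a_3 = (4/9)/(33/2) = 8/297

r = 1/2; a_0 = 1; a_1 = 8/7; a_2 = 25/63; a_3 = 8/297


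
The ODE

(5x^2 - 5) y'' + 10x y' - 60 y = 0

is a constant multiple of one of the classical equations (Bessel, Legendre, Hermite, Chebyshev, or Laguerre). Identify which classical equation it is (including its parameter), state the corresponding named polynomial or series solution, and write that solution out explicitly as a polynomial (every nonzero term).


All three coefficients share the factor -5; dividing through by -5 gives  (1 - x^2) y'' - 2x y' + 12 y = 0.
This matches the Legendre equation (1 - x^2) y'' - 2x y' + n(n+1) y = 0 (note the -2x y' term) with n(n+1) = 12, so n = 3; the polynomial solution is P_3(x).
With y = sum_k a_k x^k, matching x^k gives (k+2)(k+1) a_{k+2} = [k(k+1) - n(n+1)] a_k = (k - 3)(k + 4) a_k. The right side vanishes at k = 3, so the series with the parity of 3 terminates at degree 3.
Standard normalization (P_n(1) = 1): leading coefficient (2n)!/(2^n (n!)^2) = 720/(8*36) = 5/2, so a_3 = 5/2. Work downward with a_k = (k+1)(k+2) a_{k+2} / ((k - 3)(k + 4)):
  a_1 = (2)(3)(5/2) / ((1 - 3)(1 + 4)) = 15/(-10) = -3/2
Hence P_3(x) = 5 x^3/2 - 3 x/2.

P_3(x); series = 5 x^3/2 - 3 x/2


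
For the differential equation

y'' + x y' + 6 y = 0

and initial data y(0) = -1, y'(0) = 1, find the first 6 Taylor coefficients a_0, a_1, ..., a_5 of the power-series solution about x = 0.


Ansatz: y(x) = sum_{n>=0} a_n x^n, so y'(x) = sum_{n>=1} n a_n x^(n-1) and y''(x) = sum_{n>=2} n(n-1) a_n x^(n-2).
Substitute into P(x) y'' + Q(x) y' + R(x) y = 0 with P(x) = 1, Q(x) = x, R(x) = 6, and match powers of x.
Initial conditions: a_0 = -1, a_1 = 1.
Setting the coefficient of each power of x to zero and solving order by order (substituting the coefficients already found):
  x^0: 2 a_2 + 6 a_0 = 0  ->  2 a_2 = -6 a_0 = 6  ->  a_2 = 3
  x^1: 6 a_3 + 7 a_1 = 0  ->  6 a_3 = -7 a_1 = -7  ->  a_3 = -7/6
  x^2: 12 a_4 + 8 a_2 = 0  ->  12 a_4 = -8 a_2 = -24  ->  a_4 = -2
  x^3: 20 a_5 + 9 a_3 = 0  ->  20 a_5 = -9 a_3 = 21/2  ->  a_5 = 21/40
Truncated series: y(x) = -1 + x + 3 x^2 - (7/6) x^3 - 2 x^4 + (21/40) x^5 + O(x^6).

a_0 = -1; a_1 = 1; a_2 = 3; a_3 = -7/6; a_4 = -2; a_5 = 21/40


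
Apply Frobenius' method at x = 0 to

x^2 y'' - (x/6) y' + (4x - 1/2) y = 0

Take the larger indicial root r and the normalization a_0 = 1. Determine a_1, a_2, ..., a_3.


Write in Frobenius form y'' + (p(x)/x) y' + (q(x)/x^2) y = 0:
  p(x) = -1/6,  q(x) = 4x - 1/2.
Indicial equation: r(r-1) + (-1/6) r + (-1/2) = 0 -> roots r_1 = 3/2, r_2 = -1/3.
Take r = r_1 = 3/2. Let y(x) = x^r sum_{n>=0} a_n x^n with a_0 = 1.
Substitute y = x^r sum a_n x^n and match x^{r+n}. The recurrence is
  D(n) a_n + 4 a_{n-1} = 0,  where D(n) = (r+n)(r+n-1) + (-1/6)(r+n) + (-1/2).
  a_n = -4 / D(n) * a_{n-1}.
Since the indicial polynomial factors as (r - r_1)(r - r_2), D(n) = (r_1 + n - r_1)(r_1 + n - r_2) = n(n + 11/6).
Evaluating step by step (a_0 = 1):
  n = 1: D(1) = 1(1 + 11/6) = 17/6; numerator = -4(1) = -4; a_1 = (-4)/(17/6) = -24/17
  n = 2: D(2) = 2(2 + 11/6) = 23/3; numerator = -4(-24/17) = 96/17; a_2 = (96/17)/(23/3) = 288/391
  n = 3: D(3) = 3(3 + 11/6) = 29/2; numerator = -4(288/391) = -1152/391; a_3 = (-1152/391)/(29/2) = -2304/11339

r = 3/2; a_0 = 1; a_1 = -24/17; a_2 = 288/391; a_3 = -2304/11339


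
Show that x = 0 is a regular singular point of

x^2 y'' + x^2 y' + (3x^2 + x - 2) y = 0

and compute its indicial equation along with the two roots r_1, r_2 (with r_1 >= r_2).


Divide by x^2 to reach normal form y'' + P_1(x) y' + P_2(x) y = 0 with P_1(x) = 1 and P_2(x) = 3 + 1/x - 2/x^2.
x = 0 is a singular point because the y-coefficient 3 + 1/x - 2/x^2 has a pole at x = 0.
It is a regular singular point because x P_1(x) = p(x) = x and x^2 P_2(x) = q(x) = 3x^2 + x - 2 are polynomials, hence analytic at x = 0.
p(0) = 0,  q(0) = -2.
Indicial equation: r(r-1) + p(0) r + q(0) = 0, i.e. r^2 + (p(0) - 1) r + q(0) = 0, i.e. r^2 - 1 r - 2 = 0.
Discriminant: (-1)^2 - 4(-2) = 9, so r = (1 ± 3)/2.
Solving: r_1 = 2, r_2 = -1.

indicial: r^2 - 1 r - 2 = 0; roots r_1 = 2, r_2 = -1


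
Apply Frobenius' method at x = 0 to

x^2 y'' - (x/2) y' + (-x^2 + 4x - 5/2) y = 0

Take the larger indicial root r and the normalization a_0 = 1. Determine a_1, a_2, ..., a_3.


Write in Frobenius form y'' + (p(x)/x) y' + (q(x)/x^2) y = 0:
  p(x) = -1/2,  q(x) = -x^2 + 4x - 5/2.
Indicial equation: r(r-1) + (-1/2) r + (-5/2) = 0 -> roots r_1 = 5/2, r_2 = -1.
Take r = r_1 = 5/2. Let y(x) = x^r sum_{n>=0} a_n x^n with a_0 = 1.
Substitute y = x^r sum a_n x^n and match x^{r+n}. The recurrence is
  D(n) a_n + 4 a_{n-1} - 1 a_{n-2} = 0,  where D(n) = (r+n)(r+n-1) + (-1/2)(r+n) + (-5/2).
  a_n = [-4 a_{n-1} + 1 a_{n-2}] / D(n).
Since the indicial polynomial factors as (r - r_1)(r - r_2), D(n) = (r_1 + n - r_1)(r_1 + n - r_2) = n(n + 7/2).
Evaluating step by step (a_0 = 1):
  n = 1: D(1) = 1(1 + 7/2) = 9/2; numerator = -4(1) = -4; a_1 = (-4)/(9/2) = -8/9
  n = 2: D(2) = 2(2 + 7/2) = 11; numerator = -4(-8/9) + 1(1) = 41/9; a_2 = (41/9)/(11) = 41/99
  n = 3: D(3) = 3(3 + 7/2) = 39/2; numerator = -4(41/99) + 1(-8/9) = -28/11; a_3 = (-28/11)/(39/2) = -56/429

r = 5/2; a_0 = 1; a_1 = -8/9; a_2 = 41/99; a_3 = -56/429


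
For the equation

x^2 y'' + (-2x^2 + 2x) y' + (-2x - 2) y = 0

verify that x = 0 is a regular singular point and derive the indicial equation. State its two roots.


Divide by x^2 to reach normal form y'' + P_1(x) y' + P_2(x) y = 0 with P_1(x) = -2 + 2/x and P_2(x) = -2/x - 2/x^2.
x = 0 is a singular point because the y'-coefficient -2 + 2/x has a pole at x = 0 and the y-coefficient -2/x - 2/x^2 has a pole at x = 0.
It is a regular singular point because x P_1(x) = p(x) = 2 - 2x and x^2 P_2(x) = q(x) = -2x - 2 are polynomials, hence analytic at x = 0.
p(0) = 2,  q(0) = -2.
Indicial equation: r(r-1) + p(0) r + q(0) = 0, i.e. r^2 + (p(0) - 1) r + q(0) = 0, i.e. r^2 + 1 r - 2 = 0.
Discriminant: (1)^2 - 4(-2) = 9, so r = (-1 ± 3)/2.
Solving: r_1 = 1, r_2 = -2.

indicial: r^2 + 1 r - 2 = 0; roots r_1 = 1, r_2 = -2


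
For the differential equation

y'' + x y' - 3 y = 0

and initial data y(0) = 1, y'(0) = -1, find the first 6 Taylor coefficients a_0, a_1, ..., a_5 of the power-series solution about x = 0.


Ansatz: y(x) = sum_{n>=0} a_n x^n, so y'(x) = sum_{n>=1} n a_n x^(n-1) and y''(x) = sum_{n>=2} n(n-1) a_n x^(n-2).
Substitute into P(x) y'' + Q(x) y' + R(x) y = 0 with P(x) = 1, Q(x) = x, R(x) = -3, and match powers of x.
Initial conditions: a_0 = 1, a_1 = -1.
Setting the coefficient of each power of x to zero and solving order by order (substituting the coefficients already found):
  x^0: 2 a_2 - 3 a_0 = 0  ->  2 a_2 = 3 a_0 = 3  ->  a_2 = 3/2
  x^1: 6 a_3 - 2 a_1 = 0  ->  6 a_3 = 2 a_1 = -2  ->  a_3 = -1/3
  x^2: 12 a_4 - a_2 = 0  ->  12 a_4 = a_2 = 3/2  ->  a_4 = 1/8
  x^3: 20 a_5 = 0  ->  a_5 = 0
Truncated series: y(x) = 1 - x + (3/2) x^2 - (1/3) x^3 + (1/8) x^4 + O(x^6).

a_0 = 1; a_1 = -1; a_2 = 3/2; a_3 = -1/3; a_4 = 1/8; a_5 = 0


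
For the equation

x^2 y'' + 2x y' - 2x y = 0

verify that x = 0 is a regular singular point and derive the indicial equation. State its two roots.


Divide by x^2 to reach normal form y'' + P_1(x) y' + P_2(x) y = 0 with P_1(x) = 2/x and P_2(x) = -2/x.
x = 0 is a singular point because the y'-coefficient 2/x has a pole at x = 0 and the y-coefficient -2/x has a pole at x = 0.
It is a regular singular point because x P_1(x) = p(x) = 2 and x^2 P_2(x) = q(x) = -2x are polynomials, hence analytic at x = 0.
p(0) = 2,  q(0) = 0.
Indicial equation: r(r-1) + p(0) r + q(0) = 0, i.e. r^2 + (p(0) - 1) r + q(0) = 0, i.e. r^2 + 1 r = 0.
Discriminant: (1)^2 - 4(0) = 1, so r = (-1 ± 1)/2.
Solving: r_1 = 0, r_2 = -1.

indicial: r^2 + 1 r = 0; roots r_1 = 0, r_2 = -1
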